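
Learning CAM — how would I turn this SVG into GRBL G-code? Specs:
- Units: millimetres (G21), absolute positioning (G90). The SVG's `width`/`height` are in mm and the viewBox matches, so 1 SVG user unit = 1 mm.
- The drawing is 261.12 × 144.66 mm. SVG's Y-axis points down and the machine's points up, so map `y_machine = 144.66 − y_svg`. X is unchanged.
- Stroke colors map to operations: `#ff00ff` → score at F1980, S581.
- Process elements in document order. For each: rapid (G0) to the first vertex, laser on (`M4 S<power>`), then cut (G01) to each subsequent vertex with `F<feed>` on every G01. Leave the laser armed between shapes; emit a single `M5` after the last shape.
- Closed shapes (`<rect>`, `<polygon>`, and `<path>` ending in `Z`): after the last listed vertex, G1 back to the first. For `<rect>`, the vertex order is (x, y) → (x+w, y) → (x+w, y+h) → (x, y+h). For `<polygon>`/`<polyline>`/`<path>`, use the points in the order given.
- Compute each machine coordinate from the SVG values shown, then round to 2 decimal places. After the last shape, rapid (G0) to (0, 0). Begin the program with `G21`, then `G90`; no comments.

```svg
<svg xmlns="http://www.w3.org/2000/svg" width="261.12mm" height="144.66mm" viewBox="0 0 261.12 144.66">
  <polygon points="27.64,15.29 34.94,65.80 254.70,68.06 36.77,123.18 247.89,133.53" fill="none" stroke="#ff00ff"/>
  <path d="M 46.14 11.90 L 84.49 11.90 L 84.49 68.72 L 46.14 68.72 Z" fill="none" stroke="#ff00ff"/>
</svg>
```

G21
G90
G0 X27.64 Y129.37
M4 S581
G01 X34.94 Y78.86 F1980
G01 X254.70 Y76.60 F1980
G01 X36.77 Y21.48 F1980
G01 X247.89 Y11.13 F1980
G01 X27.64 Y129.37 F1980
G0 X46.14 Y132.76
M4 S581
G01 X84.49 Y132.76 F1980
G01 X84.49 Y75.94 F1980
G01 X46.14 Y75.94 F1980
G01 X46.14 Y132.76 F1980
M5
G0 X0.00 Y0.00

viewBox `0 0 261.12 144.66` with mm width/height → 1 unit = 1 mm. Flip: y_m = 144.66 − y_svg.

**Shape 1** — `<polygon>` closed polygon, stroke `#ff00ff` → score (S581, F1980). Machine vertices: (27.64,129.37) → (34.94,78.86) → (254.70,76.60) → (36.77,21.48) → (247.89,11.13) → (27.64,129.37). Closed: final G1 returns to the first vertex.

**Shape 2** — `<path>` rectangle, stroke `#ff00ff` → score (S581, F1980). Machine vertices: (46.14,132.76) → (84.49,132.76) → (84.49,75.94) → (46.14,75.94) → (46.14,132.76). Closed: final G1 returns to the first vertex.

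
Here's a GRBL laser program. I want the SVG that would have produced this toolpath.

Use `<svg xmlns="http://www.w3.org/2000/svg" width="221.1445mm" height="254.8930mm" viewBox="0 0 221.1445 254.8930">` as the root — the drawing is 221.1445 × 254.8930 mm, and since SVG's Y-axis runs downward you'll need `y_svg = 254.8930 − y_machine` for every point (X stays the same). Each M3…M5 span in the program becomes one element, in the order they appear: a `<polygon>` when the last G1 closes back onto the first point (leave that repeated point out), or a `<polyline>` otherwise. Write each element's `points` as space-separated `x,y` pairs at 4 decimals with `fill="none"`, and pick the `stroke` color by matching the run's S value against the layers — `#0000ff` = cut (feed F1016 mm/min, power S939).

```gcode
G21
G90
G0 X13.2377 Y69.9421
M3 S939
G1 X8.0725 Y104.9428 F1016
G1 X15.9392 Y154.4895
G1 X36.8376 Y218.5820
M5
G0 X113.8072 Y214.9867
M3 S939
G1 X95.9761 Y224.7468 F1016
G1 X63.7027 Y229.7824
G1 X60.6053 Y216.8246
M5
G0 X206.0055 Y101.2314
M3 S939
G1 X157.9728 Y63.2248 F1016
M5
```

Each laser-on run becomes one SVG element. Flip Y back into SVG space with y_svg = 254.8930 − y_machine. Every run uses S939, so all elements get stroke `#0000ff` (cut).

Run 1: The run is open, so emit a `<polyline>` with points (Y-flipped): 13.2377,184.9509 8.0725,149.9502 15.9392,100.4035 36.8376,36.3110.

Run 2: The run is open, so emit a `<polyline>` with points (Y-flipped): 113.8072,39.9063 95.9761,30.1462 63.7027,25.1106 60.6053,38.0684.

Run 3: The run is open, so emit a `<polyline>` with points (Y-flipped): 206.0055,153.6616 157.9728,191.6682.

<svg xmlns="http://www.w3.org/2000/svg" width="221.1445mm" height="254.8930mm" viewBox="0 0 221.1445 254.8930">
  <polyline points="13.2377,184.9509 8.0725,149.9502 15.9392,100.4035 36.8376,36.3110" fill="none" stroke="#0000ff"/>
  <polyline points="113.8072,39.9063 95.9761,30.1462 63.7027,25.1106 60.6053,38.0684" fill="none" stroke="#0000ff"/>
  <polyline points="206.0055,153.6616 157.9728,191.6682" fill="none" stroke="#0000ff"/>
</svg>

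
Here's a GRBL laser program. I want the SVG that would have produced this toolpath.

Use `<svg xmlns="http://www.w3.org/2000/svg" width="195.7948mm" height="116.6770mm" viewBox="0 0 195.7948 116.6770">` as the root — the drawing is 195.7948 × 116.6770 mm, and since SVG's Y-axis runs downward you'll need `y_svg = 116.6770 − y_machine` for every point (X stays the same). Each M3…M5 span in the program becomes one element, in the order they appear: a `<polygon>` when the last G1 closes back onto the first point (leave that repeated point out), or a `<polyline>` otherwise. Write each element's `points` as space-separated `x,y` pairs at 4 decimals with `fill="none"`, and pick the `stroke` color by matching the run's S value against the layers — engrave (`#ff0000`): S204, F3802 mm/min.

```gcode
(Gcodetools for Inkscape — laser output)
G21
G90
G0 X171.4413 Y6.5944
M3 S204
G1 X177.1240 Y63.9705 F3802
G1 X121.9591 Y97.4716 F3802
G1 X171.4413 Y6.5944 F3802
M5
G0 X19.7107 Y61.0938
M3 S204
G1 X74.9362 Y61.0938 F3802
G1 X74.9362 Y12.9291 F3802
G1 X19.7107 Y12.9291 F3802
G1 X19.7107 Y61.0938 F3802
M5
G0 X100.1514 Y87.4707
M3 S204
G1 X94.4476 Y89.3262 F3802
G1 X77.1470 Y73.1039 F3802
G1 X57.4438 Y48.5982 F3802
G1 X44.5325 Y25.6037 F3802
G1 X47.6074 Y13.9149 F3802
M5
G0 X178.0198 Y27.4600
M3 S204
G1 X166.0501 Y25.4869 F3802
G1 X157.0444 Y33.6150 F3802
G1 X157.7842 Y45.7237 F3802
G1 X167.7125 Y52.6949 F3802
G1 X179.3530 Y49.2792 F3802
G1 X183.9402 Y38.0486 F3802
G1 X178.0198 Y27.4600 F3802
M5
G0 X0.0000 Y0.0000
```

Each laser-on run becomes one SVG element. Flip Y back into SVG space with y_svg = 116.6770 − y_machine. Every run uses S204, so all elements get stroke `#ff0000` (engrave).

Run 1: The run returns to its start, so emit a `<polygon>` with points (Y-flipped): 171.4413,110.0826 177.1240,52.7065 121.9591,19.2054.

Run 2: The run returns to its start, so emit a `<polygon>` with points (Y-flipped): 19.7107,55.5832 74.9362,55.5832 74.9362,103.7479 19.7107,103.7479.

Run 3: The run is open, so emit a `<polyline>` with points (Y-flipped): 100.1514,29.2063 94.4476,27.3508 77.1470,43.5731 57.4438,68.0788 44.5325,91.0733 47.6074,102.7621.

Run 4: The run returns to its start, so emit a `<polygon>` with points (Y-flipped): 178.0198,89.2170 166.0501,91.1901 157.0444,83.0620 157.7842,70.9533 167.7125,63.9821 179.3530,67.3978 183.9402,78.6284.

<svg xmlns="http://www.w3.org/2000/svg" width="195.7948mm" height="116.6770mm" viewBox="0 0 195.7948 116.6770">
  <polygon points="171.4413,110.0826 177.1240,52.7065 121.9591,19.2054" fill="none" stroke="#ff0000"/>
  <polygon points="19.7107,55.5832 74.9362,55.5832 74.9362,103.7479 19.7107,103.7479" fill="none" stroke="#ff0000"/>
  <polyline points="100.1514,29.2063 94.4476,27.3508 77.1470,43.5731 57.4438,68.0788 44.5325,91.0733 47.6074,102.7621" fill="none" stroke="#ff0000"/>
  <polygon points="178.0198,89.2170 166.0501,91.1901 157.0444,83.0620 157.7842,70.9533 167.7125,63.9821 179.3530,67.3978 183.9402,78.6284" fill="none" stroke="#ff0000"/>
</svg>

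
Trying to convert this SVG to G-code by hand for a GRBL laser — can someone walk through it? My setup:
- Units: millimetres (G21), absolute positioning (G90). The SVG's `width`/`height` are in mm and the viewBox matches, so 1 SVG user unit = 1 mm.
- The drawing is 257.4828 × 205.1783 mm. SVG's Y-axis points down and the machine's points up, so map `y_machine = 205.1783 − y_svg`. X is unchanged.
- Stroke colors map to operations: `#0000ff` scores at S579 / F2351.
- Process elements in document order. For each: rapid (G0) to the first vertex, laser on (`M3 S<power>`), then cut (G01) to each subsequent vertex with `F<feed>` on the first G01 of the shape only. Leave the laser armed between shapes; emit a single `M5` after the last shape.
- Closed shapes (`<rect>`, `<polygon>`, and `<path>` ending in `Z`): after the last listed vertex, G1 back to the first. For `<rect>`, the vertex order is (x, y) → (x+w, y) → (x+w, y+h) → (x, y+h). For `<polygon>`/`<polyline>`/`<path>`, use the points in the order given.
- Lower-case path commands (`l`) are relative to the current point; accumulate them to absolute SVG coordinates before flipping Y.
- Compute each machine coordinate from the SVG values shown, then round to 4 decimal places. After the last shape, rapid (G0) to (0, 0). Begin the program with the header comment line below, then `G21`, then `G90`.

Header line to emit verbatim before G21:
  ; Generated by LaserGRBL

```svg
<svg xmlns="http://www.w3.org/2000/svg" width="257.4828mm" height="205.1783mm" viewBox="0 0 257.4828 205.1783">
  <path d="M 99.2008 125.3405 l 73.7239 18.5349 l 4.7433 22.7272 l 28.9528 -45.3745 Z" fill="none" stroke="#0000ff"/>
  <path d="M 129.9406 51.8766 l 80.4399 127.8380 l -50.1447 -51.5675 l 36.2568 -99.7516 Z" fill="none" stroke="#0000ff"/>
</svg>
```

viewBox `0 0 257.4828 205.1783` with mm width/height → 1 unit = 1 mm. Flip: y_m = 205.1783 − y_svg.

**Shape 1** — `<path>` closed polygon, stroke `#0000ff` → score (S579, F2351). Machine vertices: (99.2008,79.8378) → (172.9247,61.3029) → (177.6680,38.5757) → (206.6208,83.9502) → (99.2008,79.8378). Closed: final G1 returns to the first vertex.

**Shape 2** — `<path>` closed polygon, stroke `#0000ff` → score (S579, F2351). Machine vertices: (129.9406,153.3017) → (210.3805,25.4637) → (160.2358,77.0312) → (196.4926,176.7828) → (129.9406,153.3017). Closed: final G1 returns to the first vertex.

; Generated by LaserGRBL
G21
G90
G0 X99.2008 Y79.8378
M3 S579
G01 X172.9247 Y61.3029 F2351
G01 X177.6680 Y38.5757
G01 X206.6208 Y83.9502
G01 X99.2008 Y79.8378
G0 X129.9406 Y153.3017
M3 S579
G01 X210.3805 Y25.4637 F2351
G01 X160.2358 Y77.0312
G01 X196.4926 Y176.7828
G01 X129.9406 Y153.3017
M5
G0 X0.0000 Y0.0000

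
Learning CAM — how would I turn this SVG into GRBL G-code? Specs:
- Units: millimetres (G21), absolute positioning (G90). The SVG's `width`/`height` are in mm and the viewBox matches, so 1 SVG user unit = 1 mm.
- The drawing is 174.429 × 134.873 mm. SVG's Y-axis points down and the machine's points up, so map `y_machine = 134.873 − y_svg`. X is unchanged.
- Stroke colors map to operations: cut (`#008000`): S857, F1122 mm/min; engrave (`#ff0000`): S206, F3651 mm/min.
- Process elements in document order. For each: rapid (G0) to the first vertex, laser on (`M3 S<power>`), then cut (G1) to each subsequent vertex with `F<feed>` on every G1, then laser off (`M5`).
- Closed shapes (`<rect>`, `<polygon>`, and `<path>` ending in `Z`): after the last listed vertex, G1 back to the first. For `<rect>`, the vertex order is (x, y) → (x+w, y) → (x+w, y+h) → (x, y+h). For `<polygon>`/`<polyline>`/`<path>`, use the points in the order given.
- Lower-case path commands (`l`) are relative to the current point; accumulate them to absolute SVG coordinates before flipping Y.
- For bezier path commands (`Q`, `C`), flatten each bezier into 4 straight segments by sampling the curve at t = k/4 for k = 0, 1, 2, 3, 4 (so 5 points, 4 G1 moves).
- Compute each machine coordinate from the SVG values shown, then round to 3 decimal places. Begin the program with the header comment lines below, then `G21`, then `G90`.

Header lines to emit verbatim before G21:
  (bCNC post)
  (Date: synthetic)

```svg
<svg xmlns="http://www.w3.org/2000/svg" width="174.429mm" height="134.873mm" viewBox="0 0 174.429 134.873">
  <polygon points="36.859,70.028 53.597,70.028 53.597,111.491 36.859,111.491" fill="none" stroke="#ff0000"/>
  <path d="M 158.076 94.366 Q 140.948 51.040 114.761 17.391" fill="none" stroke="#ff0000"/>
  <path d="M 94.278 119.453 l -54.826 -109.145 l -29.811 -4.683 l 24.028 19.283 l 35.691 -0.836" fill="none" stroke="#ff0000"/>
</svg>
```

(bCNC post)
(Date: synthetic)
G21
G90
G0 X36.859 Y64.845
M3 S206
G1 X53.597 Y64.845 F3651
G1 X53.597 Y23.382 F3651
G1 X36.859 Y23.382 F3651
G1 X36.859 Y64.845 F3651
M5
G0 X158.076 Y40.507
M3 S206
G1 X148.946 Y61.565 F3651
G1 X138.683 Y81.414 F3651
G1 X127.288 Y100.053 F3651
G1 X114.761 Y117.482 F3651
M5
G0 X94.278 Y15.420
M3 S206
G1 X39.452 Y124.565 F3651
G1 X9.641 Y129.248 F3651
G1 X33.669 Y109.965 F3651
G1 X69.360 Y110.801 F3651
M5

Since the viewBox matches the mm dimensions, user units are millimetres directly. The only transform is the Y-flip y_m = 134.873 − y_svg.

Shape 1 is a rectangle drawn with `<polygon>`. Its stroke #ff0000 means engrave at S206, F3651. After flipping Y the toolpath is (36.859,64.845) → (53.597,64.845) → (53.597,23.382) → (36.859,23.382) → (36.859,64.845), returning to the start.

Shape 2 is a quadratic bezier drawn with `<path>`. Its stroke #ff0000 means engrave at S206, F3651. After flipping Y the toolpath is (158.076,40.507) → (148.946,61.565) → (138.683,81.414) → (127.288,100.053) → (114.761,117.482).

Shape 3 is a open polyline drawn with `<path>`. Its stroke #ff0000 means engrave at S206, F3651. After flipping Y the toolpath is (94.278,15.420) → (39.452,124.565) → (9.641,129.248) → (33.669,109.965) → (69.360,110.801).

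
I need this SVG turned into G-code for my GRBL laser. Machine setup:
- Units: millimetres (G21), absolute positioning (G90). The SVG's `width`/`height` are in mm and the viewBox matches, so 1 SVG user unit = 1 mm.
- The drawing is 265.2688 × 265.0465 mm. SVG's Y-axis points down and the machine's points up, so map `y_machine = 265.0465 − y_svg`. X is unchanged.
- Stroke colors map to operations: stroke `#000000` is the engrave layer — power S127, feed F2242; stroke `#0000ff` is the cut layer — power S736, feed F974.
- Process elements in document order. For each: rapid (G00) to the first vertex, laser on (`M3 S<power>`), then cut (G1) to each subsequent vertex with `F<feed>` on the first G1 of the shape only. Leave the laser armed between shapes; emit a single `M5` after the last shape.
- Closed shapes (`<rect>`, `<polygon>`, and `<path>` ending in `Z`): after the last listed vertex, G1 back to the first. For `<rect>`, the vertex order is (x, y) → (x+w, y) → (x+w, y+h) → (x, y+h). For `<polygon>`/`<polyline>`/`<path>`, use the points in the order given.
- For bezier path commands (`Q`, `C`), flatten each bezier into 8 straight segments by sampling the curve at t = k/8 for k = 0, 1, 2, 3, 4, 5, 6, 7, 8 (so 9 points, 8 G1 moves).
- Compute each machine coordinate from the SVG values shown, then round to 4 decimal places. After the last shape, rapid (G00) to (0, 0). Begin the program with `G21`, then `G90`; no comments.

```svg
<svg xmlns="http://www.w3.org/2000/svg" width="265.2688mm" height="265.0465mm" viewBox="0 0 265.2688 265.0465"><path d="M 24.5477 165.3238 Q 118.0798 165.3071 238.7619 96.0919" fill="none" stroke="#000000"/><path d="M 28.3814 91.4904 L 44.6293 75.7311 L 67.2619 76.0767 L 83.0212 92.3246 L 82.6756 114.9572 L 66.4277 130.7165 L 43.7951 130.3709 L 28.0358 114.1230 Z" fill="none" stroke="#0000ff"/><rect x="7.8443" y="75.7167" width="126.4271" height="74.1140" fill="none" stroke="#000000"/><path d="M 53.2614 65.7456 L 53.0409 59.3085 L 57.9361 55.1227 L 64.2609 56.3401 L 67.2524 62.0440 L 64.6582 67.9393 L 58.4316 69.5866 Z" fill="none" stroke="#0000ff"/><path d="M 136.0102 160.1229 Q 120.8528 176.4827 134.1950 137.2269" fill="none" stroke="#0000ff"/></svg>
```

G21
G90
G00 X24.5477 Y99.7227
M3 S127
G1 X48.3549 Y100.8081 F2242
G1 X73.0106 Y104.0560
G1 X98.5147 Y109.4663
G1 X124.8673 Y117.0390
G1 X152.0683 Y126.7742
G1 X180.1177 Y138.6719
G1 X209.0156 Y152.7320
G1 X238.7619 Y168.9546
G00 X28.3814 Y173.5561
M3 S736
G1 X44.6293 Y189.3154 F974
G1 X67.2619 Y188.9698
G1 X83.0212 Y172.7219
G1 X82.6756 Y150.0893
G1 X66.4277 Y134.3300
G1 X43.7951 Y134.6756
G1 X28.0358 Y150.9235
G1 X28.3814 Y173.5561
G00 X7.8443 Y189.3298
M3 S127
G1 X134.2714 Y189.3298 F2242
G1 X134.2714 Y115.2158
G1 X7.8443 Y115.2158
G1 X7.8443 Y189.3298
G00 X53.2614 Y199.3009
M3 S736
G1 X53.0409 Y205.7380 F974
G1 X57.9361 Y209.9238
G1 X64.2609 Y208.7064
G1 X67.2524 Y203.0025
G1 X64.6582 Y197.1072
G1 X58.4316 Y195.4599
G1 X53.2614 Y199.3009
G00 X136.0102 Y104.9236
M3 S736
G1 X132.6662 Y101.7026 F974
G1 X130.2127 Y100.2197
G1 X128.6499 Y100.4747
G1 X127.9777 Y102.4677
G1 X128.1961 Y106.1987
G1 X129.3051 Y111.6677
G1 X131.3048 Y118.8746
G1 X134.1950 Y127.8196
M5
G00 X0.0000 Y0.0000

Since the viewBox matches the mm dimensions, user units are millimetres directly. The only transform is the Y-flip y_m = 265.0465 − y_svg.

Shape 1 is a quadratic bezier drawn with `<path>`. Its stroke #000000 means engrave at S127, F2242. After flipping Y the toolpath is (24.5477,99.7227) → (48.3549,100.8081) → (73.0106,104.0560) → (98.5147,109.4663) → (124.8673,117.0390) → (152.0683,126.7742) → (180.1177,138.6719) → (209.0156,152.7320) → (238.7619,168.9546).

Shape 2 is a regular polygon drawn with `<path>`. Its stroke #0000ff means cut at S736, F974. After flipping Y the toolpath is (28.3814,173.5561) → (44.6293,189.3154) → (67.2619,188.9698) → (83.0212,172.7219) → (82.6756,150.0893) → (66.4277,134.3300) → (43.7951,134.6756) → (28.0358,150.9235) → (28.3814,173.5561), returning to the start.

Shape 3 is a rectangle drawn with `<rect>`. Its stroke #000000 means engrave at S127, F2242. After flipping Y the toolpath is (7.8443,189.3298) → (134.2714,189.3298) → (134.2714,115.2158) → (7.8443,115.2158) → (7.8443,189.3298), returning to the start.

Shape 4 is a regular polygon drawn with `<path>`. Its stroke #0000ff means cut at S736, F974. After flipping Y the toolpath is (53.2614,199.3009) → (53.0409,205.7380) → (57.9361,209.9238) → (64.2609,208.7064) → (67.2524,203.0025) → (64.6582,197.1072) → (58.4316,195.4599) → (53.2614,199.3009), returning to the start.

Shape 5 is a quadratic bezier drawn with `<path>`. Its stroke #0000ff means cut at S736, F974. After flipping Y the toolpath is (136.0102,104.9236) → (132.6662,101.7026) → (130.2127,100.2197) → (128.6499,100.4747) → (127.9777,102.4677) → (128.1961,106.1987) → (129.3051,111.6677) → (131.3048,118.8746) → (134.1950,127.8196).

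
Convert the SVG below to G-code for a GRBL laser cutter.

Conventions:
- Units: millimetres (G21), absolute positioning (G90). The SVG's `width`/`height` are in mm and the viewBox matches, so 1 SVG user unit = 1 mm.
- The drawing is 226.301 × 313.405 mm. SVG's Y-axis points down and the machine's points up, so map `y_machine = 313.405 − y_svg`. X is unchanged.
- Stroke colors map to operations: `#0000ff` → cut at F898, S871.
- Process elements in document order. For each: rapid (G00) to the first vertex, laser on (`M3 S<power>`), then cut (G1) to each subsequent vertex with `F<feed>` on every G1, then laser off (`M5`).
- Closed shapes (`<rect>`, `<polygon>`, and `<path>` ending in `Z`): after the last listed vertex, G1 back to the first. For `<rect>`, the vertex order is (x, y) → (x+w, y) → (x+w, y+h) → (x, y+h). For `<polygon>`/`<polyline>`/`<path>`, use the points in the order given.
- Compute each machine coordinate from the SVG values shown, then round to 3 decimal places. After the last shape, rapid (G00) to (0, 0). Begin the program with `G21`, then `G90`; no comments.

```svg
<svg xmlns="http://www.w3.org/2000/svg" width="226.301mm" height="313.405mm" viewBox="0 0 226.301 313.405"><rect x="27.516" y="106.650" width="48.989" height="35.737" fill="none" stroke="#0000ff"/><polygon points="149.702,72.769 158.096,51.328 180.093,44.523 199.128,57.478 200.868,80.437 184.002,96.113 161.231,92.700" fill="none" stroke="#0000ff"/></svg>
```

Since the viewBox matches the mm dimensions, user units are millimetres directly. The only transform is the Y-flip y_m = 313.405 − y_svg.

Shape 1 is a rectangle drawn with `<rect>`. Its stroke #0000ff means cut at S871, F898. After flipping Y the toolpath is (27.516,206.755) → (76.505,206.755) → (76.505,171.018) → (27.516,171.018) → (27.516,206.755), returning to the start.

Shape 2 is a regular polygon drawn with `<polygon>`. Its stroke #0000ff means cut at S871, F898. After flipping Y the toolpath is (149.702,240.636) → (158.096,262.077) → (180.093,268.882) → (199.128,255.927) → (200.868,232.968) → (184.002,217.292) → (161.231,220.705) → (149.702,240.636), returning to the start.

G21
G90
G00 X27.516 Y206.755
M3 S871
G1 X76.505 Y206.755 F898
G1 X76.505 Y171.018 F898
G1 X27.516 Y171.018 F898
G1 X27.516 Y206.755 F898
M5
G00 X149.702 Y240.636
M3 S871
G1 X158.096 Y262.077 F898
G1 X180.093 Y268.882 F898
G1 X199.128 Y255.927 F898
G1 X200.868 Y232.968 F898
G1 X184.002 Y217.292 F898
G1 X161.231 Y220.705 F898
G1 X149.702 Y240.636 F898
M5
G00 X0.000 Y0.000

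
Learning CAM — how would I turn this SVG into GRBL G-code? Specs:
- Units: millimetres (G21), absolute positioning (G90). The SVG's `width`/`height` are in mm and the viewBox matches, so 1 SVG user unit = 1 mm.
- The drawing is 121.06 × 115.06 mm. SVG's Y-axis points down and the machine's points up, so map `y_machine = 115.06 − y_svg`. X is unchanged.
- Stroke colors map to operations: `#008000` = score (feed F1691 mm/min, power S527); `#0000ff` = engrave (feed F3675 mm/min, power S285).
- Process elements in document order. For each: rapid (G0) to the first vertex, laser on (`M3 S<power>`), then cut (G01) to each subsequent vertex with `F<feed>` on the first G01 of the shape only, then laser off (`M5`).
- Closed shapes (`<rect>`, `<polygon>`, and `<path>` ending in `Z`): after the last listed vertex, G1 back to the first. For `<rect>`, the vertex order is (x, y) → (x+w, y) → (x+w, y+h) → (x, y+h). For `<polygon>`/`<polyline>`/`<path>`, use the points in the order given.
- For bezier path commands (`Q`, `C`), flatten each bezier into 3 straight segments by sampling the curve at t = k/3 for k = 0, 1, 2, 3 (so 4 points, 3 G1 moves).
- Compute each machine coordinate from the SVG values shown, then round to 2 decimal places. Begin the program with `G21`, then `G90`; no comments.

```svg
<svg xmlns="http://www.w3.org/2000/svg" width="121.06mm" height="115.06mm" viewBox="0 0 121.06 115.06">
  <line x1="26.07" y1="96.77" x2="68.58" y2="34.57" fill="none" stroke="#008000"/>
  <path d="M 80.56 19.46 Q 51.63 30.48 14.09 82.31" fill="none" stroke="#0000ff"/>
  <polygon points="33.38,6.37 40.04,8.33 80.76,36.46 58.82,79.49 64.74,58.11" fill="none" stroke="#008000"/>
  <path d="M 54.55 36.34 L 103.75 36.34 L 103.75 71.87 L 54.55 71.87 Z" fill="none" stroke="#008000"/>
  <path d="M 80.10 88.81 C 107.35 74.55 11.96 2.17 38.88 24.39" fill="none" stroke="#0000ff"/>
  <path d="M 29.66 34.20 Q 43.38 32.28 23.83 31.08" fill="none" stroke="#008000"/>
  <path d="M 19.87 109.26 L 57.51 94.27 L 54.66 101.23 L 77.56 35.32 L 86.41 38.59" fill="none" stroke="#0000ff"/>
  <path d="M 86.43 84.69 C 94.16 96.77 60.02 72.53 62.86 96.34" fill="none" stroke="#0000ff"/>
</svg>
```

G21
G90
G0 X26.07 Y18.29
M3 S527
G01 X68.58 Y80.49 F1691
M5
G0 X80.56 Y95.60
M3 S285
G01 X60.32 Y83.72 F3675
G01 X38.16 Y62.77
G01 X14.09 Y32.75
M5
G0 X33.38 Y108.69
M3 S527
G01 X40.04 Y106.73 F1691
G01 X80.76 Y78.60
G01 X58.82 Y35.57
G01 X64.74 Y56.95
G01 X33.38 Y108.69
M5
G0 X54.55 Y78.72
M3 S527
G01 X103.75 Y78.72 F1691
G01 X103.75 Y43.19
G01 X54.55 Y43.19
G01 X54.55 Y78.72
M5
G0 X80.10 Y26.25
M3 S285
G01 X75.54 Y54.23 F3675
G01 X43.66 Y87.01
G01 X38.88 Y90.67
M5
G0 X29.66 Y80.86
M3 S527
G01 X35.11 Y82.06 F1691
G01 X33.17 Y83.10
G01 X23.83 Y83.98
M5
G0 X19.87 Y5.80
M3 S285
G01 X57.51 Y20.79 F3675
G01 X54.66 Y13.83
G01 X77.56 Y79.74
G01 X86.41 Y76.47
M5
G0 X86.43 Y30.37
M3 S285
G01 X83.12 Y27.27 F3675
G01 X69.43 Y29.64
G01 X62.86 Y18.72
M5

1 u = 1 mm; y_m = 115.06 − y.

[1] `<line>` line segment, #008000→score S527 F1691: (26.07,18.29) → (68.58,80.49)

[2] `<path>` quadratic bezier, #0000ff→engrave S285 F3675: (80.56,95.60) → (60.32,83.72) → (38.16,62.77) → (14.09,32.75)

[3] `<polygon>` closed polygon, #008000→score S527 F1691: (33.38,108.69) → (40.04,106.73) → (80.76,78.60) → (58.82,35.57) → (64.74,56.95) → (33.38,108.69) (closed)

[4] `<path>` rectangle, #008000→score S527 F1691: (54.55,78.72) → (103.75,78.72) → (103.75,43.19) → (54.55,43.19) → (54.55,78.72) (closed)

[5] `<path>` cubic bezier, #0000ff→engrave S285 F3675: (80.10,26.25) → (75.54,54.23) → (43.66,87.01) → (38.88,90.67)

[6] `<path>` quadratic bezier, #008000→score S527 F1691: (29.66,80.86) → (35.11,82.06) → (33.17,83.10) → (23.83,83.98)

[7] `<path>` open polyline, #0000ff→engrave S285 F3675: (19.87,5.80) → (57.51,20.79) → (54.66,13.83) → (77.56,79.74) → (86.41,76.47)

[8] `<path>` cubic bezier, #0000ff→engrave S285 F3675: (86.43,30.37) → (83.12,27.27) → (69.43,29.64) → (62.86,18.72)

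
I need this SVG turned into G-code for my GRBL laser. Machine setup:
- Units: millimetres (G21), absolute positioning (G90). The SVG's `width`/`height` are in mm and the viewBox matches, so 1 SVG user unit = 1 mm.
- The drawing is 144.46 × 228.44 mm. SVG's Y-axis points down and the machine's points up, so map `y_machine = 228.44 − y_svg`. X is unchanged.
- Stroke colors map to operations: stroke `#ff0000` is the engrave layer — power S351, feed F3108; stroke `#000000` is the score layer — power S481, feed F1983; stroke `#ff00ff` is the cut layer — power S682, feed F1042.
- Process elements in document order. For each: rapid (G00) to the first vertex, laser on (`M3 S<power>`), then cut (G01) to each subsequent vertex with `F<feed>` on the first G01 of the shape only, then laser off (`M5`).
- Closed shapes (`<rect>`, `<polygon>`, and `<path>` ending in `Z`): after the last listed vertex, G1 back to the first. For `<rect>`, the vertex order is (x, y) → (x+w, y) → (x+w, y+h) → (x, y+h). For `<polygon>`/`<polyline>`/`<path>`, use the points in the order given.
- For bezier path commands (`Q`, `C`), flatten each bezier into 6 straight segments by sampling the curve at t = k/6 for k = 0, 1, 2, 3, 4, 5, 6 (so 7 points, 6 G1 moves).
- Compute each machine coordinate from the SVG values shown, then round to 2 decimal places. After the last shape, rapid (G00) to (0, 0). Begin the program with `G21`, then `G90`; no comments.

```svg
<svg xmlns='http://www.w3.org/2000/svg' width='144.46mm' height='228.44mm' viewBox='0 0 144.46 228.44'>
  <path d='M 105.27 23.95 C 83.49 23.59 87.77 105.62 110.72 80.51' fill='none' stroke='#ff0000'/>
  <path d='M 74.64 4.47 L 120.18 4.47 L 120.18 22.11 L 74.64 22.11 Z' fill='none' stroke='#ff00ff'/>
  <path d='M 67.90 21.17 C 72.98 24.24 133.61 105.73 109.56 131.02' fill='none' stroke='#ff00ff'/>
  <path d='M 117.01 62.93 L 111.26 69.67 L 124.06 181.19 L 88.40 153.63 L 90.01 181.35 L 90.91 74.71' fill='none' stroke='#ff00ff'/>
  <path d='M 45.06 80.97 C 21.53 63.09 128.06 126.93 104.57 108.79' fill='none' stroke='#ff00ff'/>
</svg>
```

G21
G90
G00 X105.27 Y204.49
M3 S351
G01 X96.52 Y198.68 F3108
G01 X91.90 Y184.41
G01 X91.22 Y166.93
G01 X94.27 Y151.51
G01 X100.84 Y143.43
G01 X110.72 Y147.93
M5
G00 X74.64 Y223.97
M3 S682
G01 X120.18 Y223.97 F1042
G01 X120.18 Y206.33
G01 X74.64 Y206.33
G01 X74.64 Y223.97
M5
G00 X67.90 Y207.27
M3 S682
G01 X74.42 Y199.82 F1042
G01 X86.30 Y183.05
G01 X99.65 Y160.68
G01 X110.58 Y136.46
G01 X115.18 Y114.13
G01 X109.56 Y97.42
M5
G00 X117.01 Y165.51
M3 S682
G01 X111.26 Y158.77 F1042
G01 X124.06 Y47.25
G01 X88.40 Y74.81
G01 X90.01 Y47.09
G01 X90.91 Y153.73
M5
G00 X45.06 Y147.47
M3 S682
G01 X42.93 Y150.36 F1042
G01 X55.25 Y144.17
G01 X74.80 Y133.46
G01 X94.35 Y122.77
G01 X106.68 Y116.65
G01 X104.57 Y119.65
M5
G00 X0.00 Y0.00

Since the viewBox matches the mm dimensions, user units are millimetres directly. The only transform is the Y-flip y_m = 228.44 − y_svg.

Shape 1 is a cubic bezier drawn with `<path>`. Its stroke #ff0000 means engrave at S351, F3108. After flipping Y the toolpath is (105.27,204.49) → (96.52,198.68) → (91.90,184.41) → (91.22,166.93) → (94.27,151.51) → (100.84,143.43) → (110.72,147.93).

Shape 2 is a rectangle drawn with `<path>`. Its stroke #ff00ff means cut at S682, F1042. After flipping Y the toolpath is (74.64,223.97) → (120.18,223.97) → (120.18,206.33) → (74.64,206.33) → (74.64,223.97), returning to the start.

Shape 3 is a cubic bezier drawn with `<path>`. Its stroke #ff00ff means cut at S682, F1042. After flipping Y the toolpath is (67.90,207.27) → (74.42,199.82) → (86.30,183.05) → (99.65,160.68) → (110.58,136.46) → (115.18,114.13) → (109.56,97.42).

Shape 4 is a open polyline drawn with `<path>`. Its stroke #ff00ff means cut at S682, F1042. After flipping Y the toolpath is (117.01,165.51) → (111.26,158.77) → (124.06,47.25) → (88.40,74.81) → (90.01,47.09) → (90.91,153.73).

Shape 5 is a cubic bezier drawn with `<path>`. Its stroke #ff00ff means cut at S682, F1042. After flipping Y the toolpath is (45.06,147.47) → (42.93,150.36) → (55.25,144.17) → (74.80,133.46) → (94.35,122.77) → (106.68,116.65) → (104.57,119.65).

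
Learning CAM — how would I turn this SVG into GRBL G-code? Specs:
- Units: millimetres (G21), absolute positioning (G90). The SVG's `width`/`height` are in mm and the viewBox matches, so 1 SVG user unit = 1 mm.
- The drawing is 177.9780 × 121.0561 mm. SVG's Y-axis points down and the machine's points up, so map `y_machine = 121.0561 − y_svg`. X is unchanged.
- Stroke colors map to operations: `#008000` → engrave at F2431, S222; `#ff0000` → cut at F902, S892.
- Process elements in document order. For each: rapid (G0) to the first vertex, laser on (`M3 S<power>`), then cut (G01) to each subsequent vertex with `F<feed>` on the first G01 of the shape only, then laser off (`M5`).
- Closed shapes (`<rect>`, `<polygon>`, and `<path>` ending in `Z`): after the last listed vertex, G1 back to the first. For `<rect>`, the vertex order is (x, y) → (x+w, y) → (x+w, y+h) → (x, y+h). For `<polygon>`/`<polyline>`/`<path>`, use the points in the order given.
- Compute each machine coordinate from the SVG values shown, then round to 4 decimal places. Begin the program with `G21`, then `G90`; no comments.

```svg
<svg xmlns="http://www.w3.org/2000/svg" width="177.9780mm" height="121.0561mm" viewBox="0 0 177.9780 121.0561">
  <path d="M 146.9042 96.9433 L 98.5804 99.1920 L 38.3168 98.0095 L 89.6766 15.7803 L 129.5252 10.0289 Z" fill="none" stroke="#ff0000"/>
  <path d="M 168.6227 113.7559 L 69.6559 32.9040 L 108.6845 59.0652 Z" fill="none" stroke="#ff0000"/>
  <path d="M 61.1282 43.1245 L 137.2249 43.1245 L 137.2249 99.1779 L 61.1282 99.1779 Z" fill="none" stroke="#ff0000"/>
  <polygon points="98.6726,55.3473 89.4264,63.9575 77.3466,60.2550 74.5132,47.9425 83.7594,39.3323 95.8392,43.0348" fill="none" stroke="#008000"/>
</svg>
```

G21
G90
G0 X146.9042 Y24.1128
M3 S892
G01 X98.5804 Y21.8641 F902
G01 X38.3168 Y23.0466
G01 X89.6766 Y105.2758
G01 X129.5252 Y111.0272
G01 X146.9042 Y24.1128
M5
G0 X168.6227 Y7.3002
M3 S892
G01 X69.6559 Y88.1521 F902
G01 X108.6845 Y61.9909
G01 X168.6227 Y7.3002
M5
G0 X61.1282 Y77.9316
M3 S892
G01 X137.2249 Y77.9316 F902
G01 X137.2249 Y21.8782
G01 X61.1282 Y21.8782
G01 X61.1282 Y77.9316
M5
G0 X98.6726 Y65.7088
M3 S222
G01 X89.4264 Y57.0986 F2431
G01 X77.3466 Y60.8011
G01 X74.5132 Y73.1136
G01 X83.7594 Y81.7238
G01 X95.8392 Y78.0213
G01 X98.6726 Y65.7088
M5

Since the viewBox matches the mm dimensions, user units are millimetres directly. The only transform is the Y-flip y_m = 121.0561 − y_svg.

Shape 1 is a closed polygon drawn with `<path>`. Its stroke #ff0000 means cut at S892, F902. After flipping Y the toolpath is (146.9042,24.1128) → (98.5804,21.8641) → (38.3168,23.0466) → (89.6766,105.2758) → (129.5252,111.0272) → (146.9042,24.1128), returning to the start.

Shape 2 is a closed polygon drawn with `<path>`. Its stroke #ff0000 means cut at S892, F902. After flipping Y the toolpath is (168.6227,7.3002) → (69.6559,88.1521) → (108.6845,61.9909) → (168.6227,7.3002), returning to the start.

Shape 3 is a rectangle drawn with `<path>`. Its stroke #ff0000 means cut at S892, F902. After flipping Y the toolpath is (61.1282,77.9316) → (137.2249,77.9316) → (137.2249,21.8782) → (61.1282,21.8782) → (61.1282,77.9316), returning to the start.

Shape 4 is a regular polygon drawn with `<polygon>`. Its stroke #008000 means engrave at S222, F2431. After flipping Y the toolpath is (98.6726,65.7088) → (89.4264,57.0986) → (77.3466,60.8011) → (74.5132,73.1136) → (83.7594,81.7238) → (95.8392,78.0213) → (98.6726,65.7088), returning to the start.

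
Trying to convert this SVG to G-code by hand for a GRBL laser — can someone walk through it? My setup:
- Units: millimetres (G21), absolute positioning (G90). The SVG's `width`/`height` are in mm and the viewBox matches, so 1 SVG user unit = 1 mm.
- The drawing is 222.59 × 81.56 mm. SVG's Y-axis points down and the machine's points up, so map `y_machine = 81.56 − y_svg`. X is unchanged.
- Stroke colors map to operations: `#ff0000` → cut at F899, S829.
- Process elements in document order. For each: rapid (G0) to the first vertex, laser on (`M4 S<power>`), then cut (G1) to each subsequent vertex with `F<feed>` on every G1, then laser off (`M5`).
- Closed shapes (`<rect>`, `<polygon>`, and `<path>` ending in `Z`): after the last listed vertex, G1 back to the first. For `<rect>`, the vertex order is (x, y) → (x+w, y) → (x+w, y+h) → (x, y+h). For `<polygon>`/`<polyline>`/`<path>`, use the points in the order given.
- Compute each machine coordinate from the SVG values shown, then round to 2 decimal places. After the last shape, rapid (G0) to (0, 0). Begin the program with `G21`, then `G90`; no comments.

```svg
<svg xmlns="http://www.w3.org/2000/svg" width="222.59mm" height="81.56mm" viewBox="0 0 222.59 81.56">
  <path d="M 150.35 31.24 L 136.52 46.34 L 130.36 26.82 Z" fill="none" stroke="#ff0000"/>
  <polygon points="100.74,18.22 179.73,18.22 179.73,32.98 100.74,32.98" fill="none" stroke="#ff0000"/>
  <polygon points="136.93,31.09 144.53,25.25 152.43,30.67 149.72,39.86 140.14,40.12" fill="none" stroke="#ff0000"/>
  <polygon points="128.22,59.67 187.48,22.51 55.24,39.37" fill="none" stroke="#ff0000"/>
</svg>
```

viewBox `0 0 222.59 81.56` with mm width/height → 1 unit = 1 mm. Flip: y_m = 81.56 − y_svg.

**Shape 1** — `<path>` regular polygon, stroke `#ff0000` → cut (S829, F899). Machine vertices: (150.35,50.32) → (136.52,35.22) → (130.36,54.74) → (150.35,50.32). Closed: final G1 returns to the first vertex.

**Shape 2** — `<polygon>` rectangle, stroke `#ff0000` → cut (S829, F899). Machine vertices: (100.74,63.34) → (179.73,63.34) → (179.73,48.58) → (100.74,48.58) → (100.74,63.34). Closed: final G1 returns to the first vertex.

**Shape 3** — `<polygon>` regular polygon, stroke `#ff0000` → cut (S829, F899). Machine vertices: (136.93,50.47) → (144.53,56.31) → (152.43,50.89) → (149.72,41.70) → (140.14,41.44) → (136.93,50.47). Closed: final G1 returns to the first vertex.

**Shape 4** — `<polygon>` closed polygon, stroke `#ff0000` → cut (S829, F899). Machine vertices: (128.22,21.89) → (187.48,59.05) → (55.24,42.19) → (128.22,21.89). Closed: final G1 returns to the first vertex.

G21
G90
G0 X150.35 Y50.32
M4 S829
G1 X136.52 Y35.22 F899
G1 X130.36 Y54.74 F899
G1 X150.35 Y50.32 F899
M5
G0 X100.74 Y63.34
M4 S829
G1 X179.73 Y63.34 F899
G1 X179.73 Y48.58 F899
G1 X100.74 Y48.58 F899
G1 X100.74 Y63.34 F899
M5
G0 X136.93 Y50.47
M4 S829
G1 X144.53 Y56.31 F899
G1 X152.43 Y50.89 F899
G1 X149.72 Y41.70 F899
G1 X140.14 Y41.44 F899
G1 X136.93 Y50.47 F899
M5
G0 X128.22 Y21.89
M4 S829
G1 X187.48 Y59.05 F899
G1 X55.24 Y42.19 F899
G1 X128.22 Y21.89 F899
M5
G0 X0.00 Y0.00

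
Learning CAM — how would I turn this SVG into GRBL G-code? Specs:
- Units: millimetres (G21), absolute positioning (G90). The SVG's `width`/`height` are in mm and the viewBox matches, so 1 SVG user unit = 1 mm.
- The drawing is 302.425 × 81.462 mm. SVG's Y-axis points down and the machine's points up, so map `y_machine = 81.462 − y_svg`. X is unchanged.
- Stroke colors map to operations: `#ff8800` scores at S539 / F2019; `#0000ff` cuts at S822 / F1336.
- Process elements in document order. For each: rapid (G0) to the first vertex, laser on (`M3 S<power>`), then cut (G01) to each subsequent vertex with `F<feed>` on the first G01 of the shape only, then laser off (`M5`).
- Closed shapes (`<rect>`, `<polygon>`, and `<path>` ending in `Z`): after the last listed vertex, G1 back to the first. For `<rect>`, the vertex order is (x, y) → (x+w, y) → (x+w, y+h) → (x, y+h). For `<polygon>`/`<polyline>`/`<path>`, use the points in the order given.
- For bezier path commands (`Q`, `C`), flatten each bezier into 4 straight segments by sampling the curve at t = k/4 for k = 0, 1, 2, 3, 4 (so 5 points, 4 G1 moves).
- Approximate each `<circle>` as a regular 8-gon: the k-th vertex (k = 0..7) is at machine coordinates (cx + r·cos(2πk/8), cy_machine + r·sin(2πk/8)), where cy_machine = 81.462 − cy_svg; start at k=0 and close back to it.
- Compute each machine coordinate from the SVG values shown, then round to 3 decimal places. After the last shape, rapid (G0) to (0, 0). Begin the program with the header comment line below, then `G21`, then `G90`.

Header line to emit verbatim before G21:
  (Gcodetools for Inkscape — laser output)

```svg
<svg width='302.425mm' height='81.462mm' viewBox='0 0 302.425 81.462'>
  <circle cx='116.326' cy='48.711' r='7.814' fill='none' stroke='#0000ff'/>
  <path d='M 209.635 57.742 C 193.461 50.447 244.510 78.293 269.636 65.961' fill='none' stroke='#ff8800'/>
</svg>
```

1 u = 1 mm; y_m = 81.462 − y.

[1] `<circle>` circle, #0000ff→cut S822 F1336: (124.140,32.751) → (121.851,38.276) → (116.326,40.565) → (110.801,38.276) → (108.512,32.751) → (110.801,27.226) → (116.326,24.937) → (121.851,27.226) → (124.140,32.751) (closed)

[2] `<path>` cubic bezier, #ff8800→score S539 F2019: (209.635,23.720) → (208.653,23.779) → (224.148,17.722) → (247.386,12.609) → (269.636,15.501)

(Gcodetools for Inkscape — laser output)
G21
G90
G0 X124.140 Y32.751
M3 S822
G01 X121.851 Y38.276 F1336
G01 X116.326 Y40.565
G01 X110.801 Y38.276
G01 X108.512 Y32.751
G01 X110.801 Y27.226
G01 X116.326 Y24.937
G01 X121.851 Y27.226
G01 X124.140 Y32.751
M5
G0 X209.635 Y23.720
M3 S539
G01 X208.653 Y23.779 F2019
G01 X224.148 Y17.722
G01 X247.386 Y12.609
G01 X269.636 Y15.501
M5
G0 X0.000 Y0.000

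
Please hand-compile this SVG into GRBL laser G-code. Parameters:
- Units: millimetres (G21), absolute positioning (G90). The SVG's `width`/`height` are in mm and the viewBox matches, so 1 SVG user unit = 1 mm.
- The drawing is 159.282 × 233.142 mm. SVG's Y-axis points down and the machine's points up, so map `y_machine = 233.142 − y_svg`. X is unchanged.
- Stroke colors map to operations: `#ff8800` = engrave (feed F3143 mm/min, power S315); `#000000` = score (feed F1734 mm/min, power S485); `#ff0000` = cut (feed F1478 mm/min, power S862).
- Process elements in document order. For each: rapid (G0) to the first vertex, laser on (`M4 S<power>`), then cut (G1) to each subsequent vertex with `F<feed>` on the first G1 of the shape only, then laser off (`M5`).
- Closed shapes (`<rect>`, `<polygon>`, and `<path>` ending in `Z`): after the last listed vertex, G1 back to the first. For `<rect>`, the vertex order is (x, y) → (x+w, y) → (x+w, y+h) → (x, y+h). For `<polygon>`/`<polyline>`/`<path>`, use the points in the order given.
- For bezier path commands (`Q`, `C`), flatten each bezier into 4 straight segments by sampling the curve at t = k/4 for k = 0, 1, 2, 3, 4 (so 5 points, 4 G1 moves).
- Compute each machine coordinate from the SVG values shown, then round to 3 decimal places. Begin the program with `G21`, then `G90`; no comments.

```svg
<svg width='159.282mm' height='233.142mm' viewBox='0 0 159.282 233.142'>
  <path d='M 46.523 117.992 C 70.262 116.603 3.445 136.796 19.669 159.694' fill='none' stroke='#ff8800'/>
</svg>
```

1 u = 1 mm; y_m = 233.142 − y.

[1] `<path>` cubic bezier, #ff8800→engrave S315 F3143: (46.523,115.150) → (50.060,112.440) → (35.914,103.407) → (20.359,89.819) → (19.669,73.448)

G21
G90
G0 X46.523 Y115.150
M4 S315
G1 X50.060 Y112.440 F3143
G1 X35.914 Y103.407
G1 X20.359 Y89.819
G1 X19.669 Y73.448
M5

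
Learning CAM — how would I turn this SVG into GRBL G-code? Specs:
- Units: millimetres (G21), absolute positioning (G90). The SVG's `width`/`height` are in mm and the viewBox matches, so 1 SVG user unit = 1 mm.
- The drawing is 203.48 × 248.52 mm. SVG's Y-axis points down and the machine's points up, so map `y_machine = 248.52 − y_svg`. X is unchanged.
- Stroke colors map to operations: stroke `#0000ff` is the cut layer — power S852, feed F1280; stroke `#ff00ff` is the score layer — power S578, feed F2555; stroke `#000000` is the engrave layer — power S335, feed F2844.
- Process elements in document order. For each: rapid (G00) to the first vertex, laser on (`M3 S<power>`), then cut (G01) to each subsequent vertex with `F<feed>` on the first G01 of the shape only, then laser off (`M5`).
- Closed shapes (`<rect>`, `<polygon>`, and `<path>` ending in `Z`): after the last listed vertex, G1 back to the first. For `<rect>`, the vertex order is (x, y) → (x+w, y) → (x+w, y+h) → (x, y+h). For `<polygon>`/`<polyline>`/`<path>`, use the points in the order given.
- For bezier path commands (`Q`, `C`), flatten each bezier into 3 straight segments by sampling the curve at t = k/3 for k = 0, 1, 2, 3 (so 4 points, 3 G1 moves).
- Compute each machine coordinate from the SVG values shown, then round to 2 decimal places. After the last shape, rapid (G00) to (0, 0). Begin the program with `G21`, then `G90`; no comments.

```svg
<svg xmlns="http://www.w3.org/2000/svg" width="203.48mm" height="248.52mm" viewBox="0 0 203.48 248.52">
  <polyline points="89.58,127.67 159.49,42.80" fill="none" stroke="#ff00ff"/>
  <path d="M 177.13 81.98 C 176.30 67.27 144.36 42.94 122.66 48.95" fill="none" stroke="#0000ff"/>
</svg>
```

G21
G90
G00 X89.58 Y120.85
M3 S578
G01 X159.49 Y205.72 F2555
M5
G00 X177.13 Y166.54
M3 S852
G01 X167.46 Y182.98 F1280
G01 X146.24 Y196.95
G01 X122.66 Y199.57
M5
G00 X0.00 Y0.00

1 u = 1 mm; y_m = 248.52 − y.

[1] `<polyline>` line segment, #ff00ff→score S578 F2555: (89.58,120.85) → (159.49,205.72)

[2] `<path>` cubic bezier, #0000ff→cut S852 F1280: (177.13,166.54) → (167.46,182.98) → (146.24,196.95) → (122.66,199.57)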